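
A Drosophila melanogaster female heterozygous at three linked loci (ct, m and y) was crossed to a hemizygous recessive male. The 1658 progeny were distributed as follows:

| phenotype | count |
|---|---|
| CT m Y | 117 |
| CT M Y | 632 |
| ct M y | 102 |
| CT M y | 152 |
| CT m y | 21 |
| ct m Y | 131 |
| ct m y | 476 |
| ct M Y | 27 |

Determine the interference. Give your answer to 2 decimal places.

0.10

The two most frequent reciprocal classes, CT M Y and ct m y, are the parental types, so the F1 was CT M Y / ct m y.
The two rarest classes, ct M Y and CT m y, are the double crossovers. Comparing them with the parentals, only the ct allele has switched, so ct is the middle locus and the order is y – ct – m.
y–ct: (283 + 48)/1658 = 0.1996; ct–m: (219 + 48)/1658 = 0.1610.
Expected DCO frequency = 0.1996 × 0.1610 ≈ 0.03214; observed = 48/1658 ≈ 0.02895.
Coefficient of coincidence = 0.02895/0.03214 ≈ 0.90; interference = 1 − 0.90 = 0.10.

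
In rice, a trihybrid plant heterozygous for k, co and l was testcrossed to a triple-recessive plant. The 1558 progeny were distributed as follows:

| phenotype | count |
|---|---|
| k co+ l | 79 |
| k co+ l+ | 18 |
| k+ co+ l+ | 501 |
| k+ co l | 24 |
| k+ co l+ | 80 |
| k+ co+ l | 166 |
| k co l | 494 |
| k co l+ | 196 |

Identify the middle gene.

The two most frequent reciprocal classes, k co l and k+ co+ l+, are the parental types, so the F1 was k co l / k+ co+ l+.
The two rarest classes, k+ co l and k co+ l+, are the double crossovers. Comparing them with the parentals, only the k allele has switched, so k is the middle locus and the order is l – k – co.

k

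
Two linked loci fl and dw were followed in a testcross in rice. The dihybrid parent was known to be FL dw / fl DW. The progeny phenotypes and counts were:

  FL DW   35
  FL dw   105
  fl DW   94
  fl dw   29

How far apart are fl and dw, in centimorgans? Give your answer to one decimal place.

24.3 centimorgans

The recombinant classes are FL DW and fl dw: 35 + 29 = 64.
Recombination frequency = 64/263 = 0.2433 ≈ 24.3%, i.e. 24.3 centimorgans.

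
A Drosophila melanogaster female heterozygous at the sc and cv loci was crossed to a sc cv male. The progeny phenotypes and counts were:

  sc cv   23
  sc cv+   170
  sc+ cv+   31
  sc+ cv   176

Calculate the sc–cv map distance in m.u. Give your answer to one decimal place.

13.5 m.u.

The two most frequent classes, sc+ cv (176) and sc cv+ (170), are the parental types, so the F1 was sc+ cv / sc cv+.
The recombinant classes are sc+ cv+ and sc cv: 31 + 23 = 54.
Recombination frequency = 54/400 = 0.1350 ≈ 13.5%, i.e. 13.5 m.u.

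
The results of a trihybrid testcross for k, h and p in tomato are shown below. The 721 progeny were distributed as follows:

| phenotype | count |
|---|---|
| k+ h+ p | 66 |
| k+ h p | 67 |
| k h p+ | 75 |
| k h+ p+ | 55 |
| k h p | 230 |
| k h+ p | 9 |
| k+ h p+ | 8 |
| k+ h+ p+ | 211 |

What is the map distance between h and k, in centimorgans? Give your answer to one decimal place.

19.3 centimorgans

The two most frequent reciprocal classes, k h p and k+ h+ p+, are the parental types, so the F1 was k h p / k+ h+ p+.
The two rarest classes, k h+ p and k+ h p+, are the double crossovers. Comparing them with the parentals, only the h allele has switched, so h is the middle locus and the order is k – h – p.
Crossovers in the k–h interval produce the single-crossover classes k+ h p and k h+ p+ (67 + 55 = 122) plus the double crossovers (17).
RF(k–h) = (122 + 17) / 721 = 139/721 = 0.1928 → 19.3 centimorgans.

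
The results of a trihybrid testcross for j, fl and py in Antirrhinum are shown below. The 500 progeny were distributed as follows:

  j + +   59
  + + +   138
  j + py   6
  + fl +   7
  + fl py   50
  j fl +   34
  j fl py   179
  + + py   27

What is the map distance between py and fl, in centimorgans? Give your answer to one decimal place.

The two most frequent reciprocal classes, + + + and j fl py, are the parental types, so the F1 was + + + / j fl py.
The two rarest classes, + fl + and j + py, are the double crossovers. Comparing them with the parentals, only the fl allele has switched, so fl is the middle locus and the order is j – fl – py.
Crossovers in the fl–py interval produce the single-crossover classes + + py and j fl + (27 + 34 = 61) plus the double crossovers (13).
RF(fl–py) = (61 + 13) / 500 = 74/500 = 0.1480 → 14.8 centimorgans.

14.8 centimorgans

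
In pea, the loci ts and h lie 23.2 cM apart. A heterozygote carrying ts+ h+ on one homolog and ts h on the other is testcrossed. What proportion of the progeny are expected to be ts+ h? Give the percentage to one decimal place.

11.6%

A map distance of 23.2 cM corresponds to a recombination frequency of 0.232.
The F1 is ts+ h+ / ts h, so ts+ h is a recombinant gamete class with expected frequency r/2 = 0.232/2 = 0.1160.
That is 0.1160 = 11.6% of the progeny.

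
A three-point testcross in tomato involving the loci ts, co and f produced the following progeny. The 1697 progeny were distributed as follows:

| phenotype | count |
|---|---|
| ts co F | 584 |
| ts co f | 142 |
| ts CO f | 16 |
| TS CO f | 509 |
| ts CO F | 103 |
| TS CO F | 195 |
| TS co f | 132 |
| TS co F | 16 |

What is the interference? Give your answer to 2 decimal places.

0.45

The two most frequent reciprocal classes, ts co F and TS CO f, are the parental types, so the F1 was ts co F / TS CO f.
The two rarest classes, TS co F and ts CO f, are the double crossovers. Comparing them with the parentals, only the ts allele has switched, so ts is the middle locus and the order is co – ts – f.
co–ts: (235 + 32)/1697 = 0.1573; ts–f: (337 + 32)/1697 = 0.2174.
Expected DCO frequency = 0.1573 × 0.2174 ≈ 0.03420; observed = 32/1697 ≈ 0.01886.
Coefficient of coincidence = 0.01886/0.03420 ≈ 0.55; interference = 1 − 0.55 = 0.45.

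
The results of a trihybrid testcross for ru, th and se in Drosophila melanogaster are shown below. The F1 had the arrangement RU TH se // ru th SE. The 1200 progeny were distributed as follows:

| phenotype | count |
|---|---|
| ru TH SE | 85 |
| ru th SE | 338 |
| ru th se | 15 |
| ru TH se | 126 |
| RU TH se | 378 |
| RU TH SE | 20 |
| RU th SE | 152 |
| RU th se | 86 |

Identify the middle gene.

The two rarest classes, RU TH SE and ru th se, are the double crossovers. Comparing them with the parentals, only the se allele has switched, so se is the middle locus and the order is th – se – ru.

se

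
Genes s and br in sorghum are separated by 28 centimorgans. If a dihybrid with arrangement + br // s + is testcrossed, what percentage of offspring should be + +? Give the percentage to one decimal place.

A map distance of 28 centimorgans corresponds to a recombination frequency of 0.280.
The F1 is + br / s +, so + + is a recombinant gamete class with expected frequency r/2 = 0.280/2 = 0.1400.
That is 0.1400 = 14.0% of the progeny.

14.0%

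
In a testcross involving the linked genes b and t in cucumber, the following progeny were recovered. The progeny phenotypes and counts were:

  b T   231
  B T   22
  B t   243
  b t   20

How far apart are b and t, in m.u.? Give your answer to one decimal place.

The two most frequent classes, B t (243) and b T (231), are the parental types, so the F1 was B t / b T.
The recombinant classes are B T and b t: 22 + 20 = 42.
Recombination frequency = 42/516 = 0.0814 ≈ 8.1%, i.e. 8.1 m.u.

8.1 m.u.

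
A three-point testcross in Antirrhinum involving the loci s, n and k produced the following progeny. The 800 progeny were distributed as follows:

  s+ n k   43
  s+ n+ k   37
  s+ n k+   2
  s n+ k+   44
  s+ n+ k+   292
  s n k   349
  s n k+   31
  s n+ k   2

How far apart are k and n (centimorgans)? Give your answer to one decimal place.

The two most frequent reciprocal classes, s n k and s+ n+ k+, are the parental types, so the F1 was s n k / s+ n+ k+.
The two rarest classes, s n+ k and s+ n k+, are the double crossovers. Comparing them with the parentals, only the n allele has switched, so n is the middle locus and the order is k – n – s.
Crossovers in the k–n interval produce the single-crossover classes s n k+ and s+ n+ k (31 + 37 = 68) plus the double crossovers (4).
RF(k–n) = (68 + 4) / 800 = 72/800 = 0.0900 → 9.0 centimorgans.

9.0 centimorgans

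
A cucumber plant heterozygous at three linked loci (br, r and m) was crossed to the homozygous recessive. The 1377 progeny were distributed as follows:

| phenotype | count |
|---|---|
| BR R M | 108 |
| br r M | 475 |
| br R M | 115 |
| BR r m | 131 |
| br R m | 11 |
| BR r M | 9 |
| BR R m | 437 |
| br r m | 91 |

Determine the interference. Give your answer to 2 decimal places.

0.53

The two most frequent reciprocal classes, BR R m and br r M, are the parental types, so the F1 was BR R m / br r M.
The two rarest classes, br R m and BR r M, are the double crossovers. Comparing them with the parentals, only the br allele has switched, so br is the middle locus and the order is r – br – m.
r–br: (246 + 20)/1377 = 0.1932; br–m: (199 + 20)/1377 = 0.1590.
Expected DCO frequency = 0.1932 × 0.1590 ≈ 0.03072; observed = 20/1377 ≈ 0.01452.
Coefficient of coincidence = 0.01452/0.03072 ≈ 0.47; interference = 1 − 0.47 = 0.53.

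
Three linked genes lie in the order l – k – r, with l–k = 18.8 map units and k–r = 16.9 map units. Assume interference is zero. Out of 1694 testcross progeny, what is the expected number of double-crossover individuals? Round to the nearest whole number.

54

Map distances give recombination frequencies of 0.188 and 0.169 for the two intervals.
With no interference, expected double-crossover frequency = 0.188 × 0.169 = 0.03177.
Expected number = 0.03177 × 1694 = 53.82 ≈ 54.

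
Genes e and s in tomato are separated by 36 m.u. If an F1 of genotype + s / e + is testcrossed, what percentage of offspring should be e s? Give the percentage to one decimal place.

18.0%

A map distance of 36 m.u. corresponds to a recombination frequency of 0.360.
The F1 is + s / e +, so e s is a recombinant gamete class with expected frequency r/2 = 0.360/2 = 0.1800.
That is 0.1800 = 18.0% of the progeny.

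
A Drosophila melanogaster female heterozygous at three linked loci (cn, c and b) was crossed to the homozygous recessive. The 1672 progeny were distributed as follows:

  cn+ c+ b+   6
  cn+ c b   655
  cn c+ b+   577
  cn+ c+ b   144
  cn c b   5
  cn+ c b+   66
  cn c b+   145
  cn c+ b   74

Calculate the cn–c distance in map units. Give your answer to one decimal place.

The two most frequent reciprocal classes, cn c+ b+ and cn+ c b, are the parental types, so the F1 was cn c+ b+ / cn+ c b.
The two rarest classes, cn+ c+ b+ and cn c b, are the double crossovers. Comparing them with the parentals, only the cn allele has switched, so cn is the middle locus and the order is c – cn – b.
Crossovers in the c–cn interval produce the single-crossover classes cn c b+ and cn+ c+ b (145 + 144 = 289) plus the double crossovers (11).
RF(c–cn) = (289 + 11) / 1672 = 300/1672 = 0.1794 → 17.9 map units.

17.9 map units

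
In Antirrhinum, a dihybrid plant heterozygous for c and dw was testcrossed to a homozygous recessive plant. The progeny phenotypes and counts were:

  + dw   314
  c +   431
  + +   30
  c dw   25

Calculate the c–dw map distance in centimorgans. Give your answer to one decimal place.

The two most frequent classes, + dw (314) and c + (431), are the parental types, so the F1 was + dw / c +.
The recombinant classes are + + and c dw: 30 + 25 = 55.
Recombination frequency = 55/800 = 0.0688 ≈ 6.9%, i.e. 6.9 centimorgans.

6.9 centimorgans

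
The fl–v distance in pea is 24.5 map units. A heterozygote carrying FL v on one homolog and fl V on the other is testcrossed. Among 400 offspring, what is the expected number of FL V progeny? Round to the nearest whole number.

A map distance of 24.5 map units corresponds to a recombination frequency of 0.245.
The F1 is FL v / fl V, so FL V is a recombinant gamete class with expected frequency r/2 = 0.245/2 = 0.1225.
Expected number = 0.1225 × 400 = 49.00 ≈ 49.

49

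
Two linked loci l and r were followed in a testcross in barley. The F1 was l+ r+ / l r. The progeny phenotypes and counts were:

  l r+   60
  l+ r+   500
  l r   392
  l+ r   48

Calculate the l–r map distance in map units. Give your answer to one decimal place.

The recombinant classes are l+ r and l r+: 48 + 60 = 108.
Recombination frequency = 108/1000 = 0.1080 ≈ 10.8%, i.e. 10.8 map units.

10.8 map units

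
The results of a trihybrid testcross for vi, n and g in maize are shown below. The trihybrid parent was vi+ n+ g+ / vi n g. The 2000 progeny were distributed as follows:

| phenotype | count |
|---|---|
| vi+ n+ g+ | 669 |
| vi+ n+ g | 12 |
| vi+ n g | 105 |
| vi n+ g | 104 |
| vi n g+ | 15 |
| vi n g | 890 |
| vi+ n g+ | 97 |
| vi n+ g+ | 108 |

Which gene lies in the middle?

g

The two rarest classes, vi+ n+ g and vi n g+, are the double crossovers. Comparing them with the parentals, only the g allele has switched, so g is the middle locus and the order is vi – g – n.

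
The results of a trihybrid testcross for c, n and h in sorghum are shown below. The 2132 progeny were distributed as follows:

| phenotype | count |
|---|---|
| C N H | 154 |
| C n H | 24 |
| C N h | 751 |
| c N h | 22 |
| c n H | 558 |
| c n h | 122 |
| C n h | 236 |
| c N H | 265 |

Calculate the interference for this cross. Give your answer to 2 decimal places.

0.44

The two most frequent reciprocal classes, C N h and c n H, are the parental types, so the F1 was C N h / c n H.
The two rarest classes, c N h and C n H, are the double crossovers. Comparing them with the parentals, only the c allele has switched, so c is the middle locus and the order is h – c – n.
h–c: (276 + 46)/2132 = 0.1510; c–n: (501 + 46)/2132 = 0.2566.
Expected DCO frequency = 0.1510 × 0.2566 ≈ 0.03875; observed = 46/2132 ≈ 0.02158.
Coefficient of coincidence = 0.02158/0.03875 ≈ 0.56; interference = 1 − 0.56 = 0.44.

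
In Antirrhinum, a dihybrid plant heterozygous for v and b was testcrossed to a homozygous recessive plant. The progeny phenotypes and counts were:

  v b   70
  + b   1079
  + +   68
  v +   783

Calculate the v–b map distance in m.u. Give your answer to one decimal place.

6.9 m.u.

The two most frequent classes, + b (1079) and v + (783), are the parental types, so the F1 was + b / v +.
The recombinant classes are + + and v b: 68 + 70 = 138.
Recombination frequency = 138/2000 = 0.0690 ≈ 6.9%, i.e. 6.9 m.u.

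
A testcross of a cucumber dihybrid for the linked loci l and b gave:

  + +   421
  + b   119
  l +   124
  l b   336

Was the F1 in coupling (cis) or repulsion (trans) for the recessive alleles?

The two most frequent classes are + + (421) and l b (336); these are the parental (non-recombinant) types.
So the F1 carried + + on one chromosome and l b on the other — the recessive alleles are on the same chromosome (cis / coupling).

cis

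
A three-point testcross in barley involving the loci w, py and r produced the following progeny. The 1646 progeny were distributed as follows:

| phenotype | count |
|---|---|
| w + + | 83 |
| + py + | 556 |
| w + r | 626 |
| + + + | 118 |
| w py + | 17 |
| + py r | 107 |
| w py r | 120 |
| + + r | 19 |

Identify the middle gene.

w

The two most frequent reciprocal classes, + py + and w + r, are the parental types, so the F1 was + py + / w + r.
The two rarest classes, w py + and + + r, are the double crossovers. Comparing them with the parentals, only the w allele has switched, so w is the middle locus and the order is py – w – r.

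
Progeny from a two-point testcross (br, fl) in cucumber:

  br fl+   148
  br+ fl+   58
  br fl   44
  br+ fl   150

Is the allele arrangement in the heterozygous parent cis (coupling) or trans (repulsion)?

The two most frequent classes are br+ fl (150) and br fl+ (148); these are the parental (non-recombinant) types.
So the F1 carried br+ fl on one chromosome and br fl+ on the other — the recessive alleles are on opposite chromosomes (trans / repulsion).

trans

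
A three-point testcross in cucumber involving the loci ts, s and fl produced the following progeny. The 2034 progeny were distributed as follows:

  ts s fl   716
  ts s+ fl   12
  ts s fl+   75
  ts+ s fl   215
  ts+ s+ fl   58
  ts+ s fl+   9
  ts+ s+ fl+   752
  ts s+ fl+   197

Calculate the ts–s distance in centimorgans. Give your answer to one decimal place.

21.3 centimorgans

The two most frequent reciprocal classes, ts s fl and ts+ s+ fl+, are the parental types, so the F1 was ts s fl / ts+ s+ fl+.
The two rarest classes, ts s+ fl and ts+ s fl+, are the double crossovers. Comparing them with the parentals, only the s allele has switched, so s is the middle locus and the order is ts – s – fl.
Crossovers in the ts–s interval produce the single-crossover classes ts+ s fl and ts s+ fl+ (215 + 197 = 412) plus the double crossovers (21).
RF(ts–s) = (412 + 21) / 2034 = 433/2034 = 0.2129 → 21.3 centimorgans.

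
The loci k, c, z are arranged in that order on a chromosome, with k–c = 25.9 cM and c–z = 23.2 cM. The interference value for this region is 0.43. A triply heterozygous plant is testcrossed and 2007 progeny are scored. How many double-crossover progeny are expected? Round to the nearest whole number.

Map distances give recombination frequencies of 0.259 and 0.232 for the two intervals.
With interference 0.43 (so coincidence = 0.57), expected double-crossover frequency = 0.259 × 0.232 × 0.57 = 0.03425.
Expected number = 0.03425 × 2007 = 68.74 ≈ 69.

69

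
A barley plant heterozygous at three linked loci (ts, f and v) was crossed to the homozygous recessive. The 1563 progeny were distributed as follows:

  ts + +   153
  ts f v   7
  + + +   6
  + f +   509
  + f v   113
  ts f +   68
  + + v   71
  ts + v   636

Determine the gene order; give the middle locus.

The two most frequent reciprocal classes, + f + and ts + v, are the parental types, so the F1 was + f + / ts + v.
The two rarest classes, + + + and ts f v, are the double crossovers. Comparing them with the parentals, only the f allele has switched, so f is the middle locus and the order is v – f – ts.

f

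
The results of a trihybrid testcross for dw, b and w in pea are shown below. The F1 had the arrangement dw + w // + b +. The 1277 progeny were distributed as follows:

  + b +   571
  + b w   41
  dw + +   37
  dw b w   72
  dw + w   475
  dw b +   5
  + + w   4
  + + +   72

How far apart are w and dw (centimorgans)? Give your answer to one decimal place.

6.8 centimorgans

The two rarest classes, + + w and dw b +, are the double crossovers. Comparing them with the parentals, only the dw allele has switched, so dw is the middle locus and the order is w – dw – b.
Crossovers in the w–dw interval produce the single-crossover classes dw + + and + b w (37 + 41 = 78) plus the double crossovers (9).
RF(w–dw) = (78 + 9) / 1277 = 87/1277 = 0.0681 → 6.8 centimorgans.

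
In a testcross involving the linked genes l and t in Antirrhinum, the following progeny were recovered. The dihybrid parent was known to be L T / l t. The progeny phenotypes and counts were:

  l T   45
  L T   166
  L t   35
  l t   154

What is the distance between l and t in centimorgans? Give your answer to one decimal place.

20.0 centimorgans

The recombinant classes are L t and l T: 35 + 45 = 80.
Recombination frequency = 80/400 = 0.2000 ≈ 20.0%, i.e. 20.0 centimorgans.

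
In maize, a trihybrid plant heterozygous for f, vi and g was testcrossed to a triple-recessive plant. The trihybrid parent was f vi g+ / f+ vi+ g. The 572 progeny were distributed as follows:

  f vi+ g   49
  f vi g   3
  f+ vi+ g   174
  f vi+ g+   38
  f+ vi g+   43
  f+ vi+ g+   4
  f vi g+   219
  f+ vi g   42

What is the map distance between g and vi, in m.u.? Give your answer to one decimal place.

The two rarest classes, f vi g and f+ vi+ g+, are the double crossovers. Comparing them with the parentals, only the g allele has switched, so g is the middle locus and the order is f – g – vi.
Crossovers in the g–vi interval produce the single-crossover classes f vi+ g+ and f+ vi g (38 + 42 = 80) plus the double crossovers (7).
RF(g–vi) = (80 + 7) / 572 = 87/572 = 0.1521 → 15.2 m.u.

15.2 m.u.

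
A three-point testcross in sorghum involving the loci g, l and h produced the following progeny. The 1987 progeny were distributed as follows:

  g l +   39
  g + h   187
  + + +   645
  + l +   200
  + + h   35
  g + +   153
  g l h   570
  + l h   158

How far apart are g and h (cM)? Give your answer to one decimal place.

19.4 cM

The two most frequent reciprocal classes, + + + and g l h, are the parental types, so the F1 was + + + / g l h.
The two rarest classes, + + h and g l +, are the double crossovers. Comparing them with the parentals, only the h allele has switched, so h is the middle locus and the order is l – h – g.
Crossovers in the h–g interval produce the single-crossover classes g + + and + l h (153 + 158 = 311) plus the double crossovers (74).
RF(h–g) = (311 + 74) / 1987 = 385/1987 = 0.1938 → 19.4 cM.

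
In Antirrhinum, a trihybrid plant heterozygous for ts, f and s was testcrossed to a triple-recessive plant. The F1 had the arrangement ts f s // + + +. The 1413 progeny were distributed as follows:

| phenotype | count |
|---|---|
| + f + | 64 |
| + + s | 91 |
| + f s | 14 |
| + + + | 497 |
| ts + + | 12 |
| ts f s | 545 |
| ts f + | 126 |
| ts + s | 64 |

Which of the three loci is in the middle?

The two rarest classes, + f s and ts + +, are the double crossovers. Comparing them with the parentals, only the ts allele has switched, so ts is the middle locus and the order is s – ts – f.

ts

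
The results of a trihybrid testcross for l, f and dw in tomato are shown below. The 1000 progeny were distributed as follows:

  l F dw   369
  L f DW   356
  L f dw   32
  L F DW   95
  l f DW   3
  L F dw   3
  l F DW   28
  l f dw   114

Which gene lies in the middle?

l

The two most frequent reciprocal classes, L f DW and l F dw, are the parental types, so the F1 was L f DW / l F dw.
The two rarest classes, l f DW and L F dw, are the double crossovers. Comparing them with the parentals, only the l allele has switched, so l is the middle locus and the order is f – l – dw.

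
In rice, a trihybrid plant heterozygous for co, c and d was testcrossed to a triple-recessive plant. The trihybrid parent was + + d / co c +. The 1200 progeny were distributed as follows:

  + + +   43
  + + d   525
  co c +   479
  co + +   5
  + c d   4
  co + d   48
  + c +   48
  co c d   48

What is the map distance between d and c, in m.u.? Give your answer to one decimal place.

The two rarest classes, + c d and co + +, are the double crossovers. Comparing them with the parentals, only the c allele has switched, so c is the middle locus and the order is co – c – d.
Crossovers in the c–d interval produce the single-crossover classes + + + and co c d (43 + 48 = 91) plus the double crossovers (9).
RF(c–d) = (91 + 9) / 1200 = 100/1200 = 0.0833 → 8.3 m.u.

8.3 m.u.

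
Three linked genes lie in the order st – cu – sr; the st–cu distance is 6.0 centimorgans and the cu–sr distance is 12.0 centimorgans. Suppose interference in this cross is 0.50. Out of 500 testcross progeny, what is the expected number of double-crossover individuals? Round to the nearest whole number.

Map distances give recombination frequencies of 0.060 and 0.120 for the two intervals.
With interference 0.50 (so coincidence = 0.50), expected double-crossover frequency = 0.060 × 0.120 × 0.50 = 0.00360.
Expected number = 0.00360 × 500 = 1.80 ≈ 2.

2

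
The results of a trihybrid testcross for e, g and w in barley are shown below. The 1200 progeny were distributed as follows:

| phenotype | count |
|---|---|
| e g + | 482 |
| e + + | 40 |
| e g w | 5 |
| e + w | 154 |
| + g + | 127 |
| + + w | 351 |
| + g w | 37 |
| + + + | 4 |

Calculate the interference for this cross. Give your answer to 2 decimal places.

0.57

The two most frequent reciprocal classes, e g + and + + w, are the parental types, so the F1 was e g + / + + w.
The two rarest classes, e g w and + + +, are the double crossovers. Comparing them with the parentals, only the w allele has switched, so w is the middle locus and the order is e – w – g.
e–w: (281 + 9)/1200 = 0.2417; w–g: (77 + 9)/1200 = 0.0717.
Expected DCO frequency = 0.2417 × 0.0717 ≈ 0.01733; observed = 9/1200 ≈ 0.00750.
Coefficient of coincidence = 0.00750/0.01733 ≈ 0.43; interference = 1 − 0.43 = 0.57.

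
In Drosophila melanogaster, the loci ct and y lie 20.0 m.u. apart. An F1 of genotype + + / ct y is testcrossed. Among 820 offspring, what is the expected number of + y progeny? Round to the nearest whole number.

A map distance of 20.0 m.u. corresponds to a recombination frequency of 0.200.
The F1 is + + / ct y, so + y is a recombinant gamete class with expected frequency r/2 = 0.200/2 = 0.1000.
Expected number = 0.1000 × 820 = 82.00 ≈ 82.

82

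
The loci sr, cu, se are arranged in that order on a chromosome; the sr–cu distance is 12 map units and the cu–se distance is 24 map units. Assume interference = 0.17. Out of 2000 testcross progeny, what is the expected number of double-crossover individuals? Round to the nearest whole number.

Map distances give recombination frequencies of 0.120 and 0.240 for the two intervals.
With interference 0.17 (so coincidence = 0.83), expected double-crossover frequency = 0.120 × 0.240 × 0.83 = 0.02390.
Expected number = 0.02390 × 2000 = 47.81 ≈ 48.

48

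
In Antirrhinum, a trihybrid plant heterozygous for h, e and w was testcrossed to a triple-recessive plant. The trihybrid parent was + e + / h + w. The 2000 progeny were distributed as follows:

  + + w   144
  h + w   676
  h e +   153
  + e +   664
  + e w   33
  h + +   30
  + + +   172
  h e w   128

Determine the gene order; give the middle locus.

The two rarest classes, + e w and h + +, are the double crossovers. Comparing them with the parentals, only the w allele has switched, so w is the middle locus and the order is e – w – h.

w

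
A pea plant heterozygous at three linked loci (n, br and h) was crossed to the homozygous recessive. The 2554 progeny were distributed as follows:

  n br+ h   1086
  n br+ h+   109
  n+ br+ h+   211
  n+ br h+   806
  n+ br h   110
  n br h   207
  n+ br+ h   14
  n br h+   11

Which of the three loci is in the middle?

The two most frequent reciprocal classes, n br+ h and n+ br h+, are the parental types, so the F1 was n br+ h / n+ br h+.
The two rarest classes, n+ br+ h and n br h+, are the double crossovers. Comparing them with the parentals, only the n allele has switched, so n is the middle locus and the order is h – n – br.

n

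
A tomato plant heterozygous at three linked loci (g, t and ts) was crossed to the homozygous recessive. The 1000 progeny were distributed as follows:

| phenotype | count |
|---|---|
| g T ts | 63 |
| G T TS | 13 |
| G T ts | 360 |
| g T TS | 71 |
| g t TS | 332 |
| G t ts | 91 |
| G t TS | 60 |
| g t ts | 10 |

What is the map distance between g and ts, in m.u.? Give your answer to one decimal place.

14.6 m.u.

The two most frequent reciprocal classes, G T ts and g t TS, are the parental types, so the F1 was G T ts / g t TS.
The two rarest classes, G T TS and g t ts, are the double crossovers. Comparing them with the parentals, only the ts allele has switched, so ts is the middle locus and the order is t – ts – g.
Crossovers in the ts–g interval produce the single-crossover classes g T ts and G t TS (63 + 60 = 123) plus the double crossovers (23).
RF(ts–g) = (123 + 23) / 1000 = 146/1000 = 0.1460 → 14.6 m.u.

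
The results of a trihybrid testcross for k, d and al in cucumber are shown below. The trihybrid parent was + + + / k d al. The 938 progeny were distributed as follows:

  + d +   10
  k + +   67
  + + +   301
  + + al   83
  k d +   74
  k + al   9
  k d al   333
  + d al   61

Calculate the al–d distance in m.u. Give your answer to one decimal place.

The two rarest classes, + d + and k + al, are the double crossovers. Comparing them with the parentals, only the d allele has switched, so d is the middle locus and the order is k – d – al.
Crossovers in the d–al interval produce the single-crossover classes + + al and k d + (83 + 74 = 157) plus the double crossovers (19).
RF(d–al) = (157 + 19) / 938 = 176/938 = 0.1876 → 18.8 m.u.

18.8 m.u.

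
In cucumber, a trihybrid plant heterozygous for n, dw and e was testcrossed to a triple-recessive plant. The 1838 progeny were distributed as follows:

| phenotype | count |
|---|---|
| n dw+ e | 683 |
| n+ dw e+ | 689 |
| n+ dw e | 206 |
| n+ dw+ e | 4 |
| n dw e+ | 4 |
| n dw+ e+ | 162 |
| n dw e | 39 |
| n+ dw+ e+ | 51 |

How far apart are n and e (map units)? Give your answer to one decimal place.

20.5 map units

The two most frequent reciprocal classes, n+ dw e+ and n dw+ e, are the parental types, so the F1 was n+ dw e+ / n dw+ e.
The two rarest classes, n dw e+ and n+ dw+ e, are the double crossovers. Comparing them with the parentals, only the n allele has switched, so n is the middle locus and the order is e – n – dw.
Crossovers in the e–n interval produce the single-crossover classes n+ dw e and n dw+ e+ (206 + 162 = 368) plus the double crossovers (8).
RF(e–n) = (368 + 8) / 1838 = 376/1838 = 0.2046 → 20.5 map units.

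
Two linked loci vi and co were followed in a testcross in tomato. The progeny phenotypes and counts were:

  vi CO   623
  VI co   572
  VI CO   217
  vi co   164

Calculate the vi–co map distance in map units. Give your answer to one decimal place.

The two most frequent classes, VI co (572) and vi CO (623), are the parental types, so the F1 was VI co / vi CO.
The recombinant classes are VI CO and vi co: 217 + 164 = 381.
Recombination frequency = 381/1576 = 0.2418 ≈ 24.2%, i.e. 24.2 map units.

24.2 map units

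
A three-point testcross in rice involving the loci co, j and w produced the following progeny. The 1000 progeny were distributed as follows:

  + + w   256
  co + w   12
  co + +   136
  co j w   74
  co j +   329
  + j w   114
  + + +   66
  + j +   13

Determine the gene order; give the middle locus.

co

The two most frequent reciprocal classes, co j + and + + w, are the parental types, so the F1 was co j + / + + w.
The two rarest classes, + j + and co + w, are the double crossovers. Comparing them with the parentals, only the co allele has switched, so co is the middle locus and the order is w – co – j.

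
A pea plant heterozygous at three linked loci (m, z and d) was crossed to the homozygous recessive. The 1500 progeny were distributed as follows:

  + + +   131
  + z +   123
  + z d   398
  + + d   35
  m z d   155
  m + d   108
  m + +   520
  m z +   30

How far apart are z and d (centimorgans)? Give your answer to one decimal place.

19.7 centimorgans

The two most frequent reciprocal classes, + z d and m + +, are the parental types, so the F1 was + z d / m + +.
The two rarest classes, + + d and m z +, are the double crossovers. Comparing them with the parentals, only the z allele has switched, so z is the middle locus and the order is d – z – m.
Crossovers in the d–z interval produce the single-crossover classes + z + and m + d (123 + 108 = 231) plus the double crossovers (65).
RF(d–z) = (231 + 65) / 1500 = 296/1500 = 0.1973 → 19.7 centimorgans.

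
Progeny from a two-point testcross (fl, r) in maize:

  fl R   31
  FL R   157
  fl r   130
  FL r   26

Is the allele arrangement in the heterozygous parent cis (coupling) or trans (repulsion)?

The two most frequent classes are FL R (157) and fl r (130); these are the parental (non-recombinant) types.
So the F1 carried FL R on one chromosome and fl r on the other — the recessive alleles are on the same chromosome (cis / coupling).

cis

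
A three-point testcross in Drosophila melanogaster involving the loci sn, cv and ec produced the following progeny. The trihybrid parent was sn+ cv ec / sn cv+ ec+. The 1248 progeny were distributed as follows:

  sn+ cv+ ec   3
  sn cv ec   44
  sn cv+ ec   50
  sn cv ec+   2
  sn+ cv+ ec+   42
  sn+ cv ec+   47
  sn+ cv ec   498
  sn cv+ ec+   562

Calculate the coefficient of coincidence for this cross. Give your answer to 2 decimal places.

0.67

The two rarest classes, sn+ cv+ ec and sn cv ec+, are the double crossovers. Comparing them with the parentals, only the cv allele has switched, so cv is the middle locus and the order is ec – cv – sn.
ec–cv: (97 + 5)/1248 = 0.0817; cv–sn: (86 + 5)/1248 = 0.0729.
Expected DCO frequency = 0.0817 × 0.0729 ≈ 0.00596; observed = 5/1248 ≈ 0.00401.
Coefficient of coincidence = 0.00401/0.00596 ≈ 0.67.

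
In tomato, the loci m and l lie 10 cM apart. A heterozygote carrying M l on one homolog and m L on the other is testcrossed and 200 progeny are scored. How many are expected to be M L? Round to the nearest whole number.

10

A map distance of 10 cM corresponds to a recombination frequency of 0.100.
The F1 is M l / m L, so M L is a recombinant gamete class with expected frequency r/2 = 0.100/2 = 0.0500.
Expected number = 0.0500 × 200 = 10.00 ≈ 10.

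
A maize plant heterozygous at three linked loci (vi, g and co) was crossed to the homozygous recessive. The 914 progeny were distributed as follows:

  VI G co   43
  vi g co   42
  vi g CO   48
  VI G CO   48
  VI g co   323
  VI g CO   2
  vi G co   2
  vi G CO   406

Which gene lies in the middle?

co

The two most frequent reciprocal classes, vi G CO and VI g co, are the parental types, so the F1 was vi G CO / VI g co.
The two rarest classes, vi G co and VI g CO, are the double crossovers. Comparing them with the parentals, only the co allele has switched, so co is the middle locus and the order is g – co – vi.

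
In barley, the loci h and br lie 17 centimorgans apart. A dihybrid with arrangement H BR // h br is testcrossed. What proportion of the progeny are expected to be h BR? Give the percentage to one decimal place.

8.5%

A map distance of 17 centimorgans corresponds to a recombination frequency of 0.170.
The F1 is H BR / h br, so h BR is a recombinant gamete class with expected frequency r/2 = 0.170/2 = 0.0850.
That is 0.0850 = 8.5% of the progeny.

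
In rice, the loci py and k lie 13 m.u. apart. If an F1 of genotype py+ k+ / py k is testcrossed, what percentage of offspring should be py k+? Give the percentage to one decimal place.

A map distance of 13 m.u. corresponds to a recombination frequency of 0.130.
The F1 is py+ k+ / py k, so py k+ is a recombinant gamete class with expected frequency r/2 = 0.130/2 = 0.0650.
That is 0.0650 = 6.5% of the progeny.

6.5%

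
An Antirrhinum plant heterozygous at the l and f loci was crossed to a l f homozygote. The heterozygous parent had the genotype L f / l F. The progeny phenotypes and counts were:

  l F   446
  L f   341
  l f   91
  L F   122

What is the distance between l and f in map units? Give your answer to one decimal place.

The recombinant classes are L F and l f: 122 + 91 = 213.
Recombination frequency = 213/1000 = 0.2130 ≈ 21.3%, i.e. 21.3 map units.

21.3 map units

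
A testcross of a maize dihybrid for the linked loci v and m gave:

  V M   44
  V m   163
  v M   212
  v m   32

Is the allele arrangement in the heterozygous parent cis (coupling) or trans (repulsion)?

trans

The two most frequent classes are V m (163) and v M (212); these are the parental (non-recombinant) types.
So the F1 carried V m on one chromosome and v M on the other — the recessive alleles are on opposite chromosomes (trans / repulsion).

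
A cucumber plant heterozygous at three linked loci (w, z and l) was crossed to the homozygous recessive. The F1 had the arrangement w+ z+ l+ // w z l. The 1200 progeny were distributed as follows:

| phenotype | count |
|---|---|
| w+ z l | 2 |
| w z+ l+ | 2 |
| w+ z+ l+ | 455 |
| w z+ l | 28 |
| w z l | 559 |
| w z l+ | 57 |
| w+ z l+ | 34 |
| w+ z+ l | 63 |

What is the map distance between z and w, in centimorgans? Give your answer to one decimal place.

5.5 centimorgans

The two rarest classes, w z+ l+ and w+ z l, are the double crossovers. Comparing them with the parentals, only the w allele has switched, so w is the middle locus and the order is z – w – l.
Crossovers in the z–w interval produce the single-crossover classes w+ z l+ and w z+ l (34 + 28 = 62) plus the double crossovers (4).
RF(z–w) = (62 + 4) / 1200 = 66/1200 = 0.0550 → 5.5 centimorgans.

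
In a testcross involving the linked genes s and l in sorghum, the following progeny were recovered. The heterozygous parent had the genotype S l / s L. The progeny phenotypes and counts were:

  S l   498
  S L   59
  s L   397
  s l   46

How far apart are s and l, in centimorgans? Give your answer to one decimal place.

10.5 centimorgans

The recombinant classes are S L and s l: 59 + 46 = 105.
Recombination frequency = 105/1000 = 0.1050 ≈ 10.5%, i.e. 10.5 centimorgans.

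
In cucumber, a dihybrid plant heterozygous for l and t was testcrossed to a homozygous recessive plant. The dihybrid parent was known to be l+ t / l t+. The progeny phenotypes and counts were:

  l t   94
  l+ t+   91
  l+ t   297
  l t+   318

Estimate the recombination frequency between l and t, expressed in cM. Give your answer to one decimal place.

The recombinant classes are l+ t+ and l t: 91 + 94 = 185.
Recombination frequency = 185/800 = 0.2313 ≈ 23.1%, i.e. 23.1 cM.

23.1 cM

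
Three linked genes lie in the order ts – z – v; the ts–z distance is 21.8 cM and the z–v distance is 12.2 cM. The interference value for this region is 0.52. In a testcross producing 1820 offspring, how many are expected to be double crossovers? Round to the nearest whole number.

Map distances give recombination frequencies of 0.218 and 0.122 for the two intervals.
With interference 0.52 (so coincidence = 0.48), expected double-crossover frequency = 0.218 × 0.122 × 0.48 = 0.01277.
Expected number = 0.01277 × 1820 = 23.23 ≈ 23.

23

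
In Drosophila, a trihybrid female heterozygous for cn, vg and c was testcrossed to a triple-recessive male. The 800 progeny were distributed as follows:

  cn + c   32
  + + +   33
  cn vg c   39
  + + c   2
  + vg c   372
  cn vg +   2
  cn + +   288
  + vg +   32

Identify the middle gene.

The two most frequent reciprocal classes, + vg c and cn + +, are the parental types, so the F1 was + vg c / cn + +.
The two rarest classes, + + c and cn vg +, are the double crossovers. Comparing them with the parentals, only the vg allele has switched, so vg is the middle locus and the order is cn – vg – c.

vg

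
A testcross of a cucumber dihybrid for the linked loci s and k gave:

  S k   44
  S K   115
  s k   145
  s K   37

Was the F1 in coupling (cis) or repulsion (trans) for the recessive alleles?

cis

The two most frequent classes are S K (115) and s k (145); these are the parental (non-recombinant) types.
So the F1 carried S K on one chromosome and s k on the other — the recessive alleles are on the same chromosome (cis / coupling).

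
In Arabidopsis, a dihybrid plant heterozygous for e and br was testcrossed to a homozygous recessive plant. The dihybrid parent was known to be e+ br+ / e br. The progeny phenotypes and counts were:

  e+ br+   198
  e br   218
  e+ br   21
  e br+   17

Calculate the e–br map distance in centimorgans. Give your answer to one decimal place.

The recombinant classes are e+ br and e br+: 21 + 17 = 38.
Recombination frequency = 38/454 = 0.0837 ≈ 8.4%, i.e. 8.4 centimorgans.

8.4 centimorgans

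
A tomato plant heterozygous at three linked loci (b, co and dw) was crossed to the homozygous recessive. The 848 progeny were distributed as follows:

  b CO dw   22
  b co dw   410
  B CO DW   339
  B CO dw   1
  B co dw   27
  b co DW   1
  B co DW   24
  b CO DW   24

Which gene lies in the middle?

The two most frequent reciprocal classes, B CO DW and b co dw, are the parental types, so the F1 was B CO DW / b co dw.
The two rarest classes, B CO dw and b co DW, are the double crossovers. Comparing them with the parentals, only the dw allele has switched, so dw is the middle locus and the order is b – dw – co.

dw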